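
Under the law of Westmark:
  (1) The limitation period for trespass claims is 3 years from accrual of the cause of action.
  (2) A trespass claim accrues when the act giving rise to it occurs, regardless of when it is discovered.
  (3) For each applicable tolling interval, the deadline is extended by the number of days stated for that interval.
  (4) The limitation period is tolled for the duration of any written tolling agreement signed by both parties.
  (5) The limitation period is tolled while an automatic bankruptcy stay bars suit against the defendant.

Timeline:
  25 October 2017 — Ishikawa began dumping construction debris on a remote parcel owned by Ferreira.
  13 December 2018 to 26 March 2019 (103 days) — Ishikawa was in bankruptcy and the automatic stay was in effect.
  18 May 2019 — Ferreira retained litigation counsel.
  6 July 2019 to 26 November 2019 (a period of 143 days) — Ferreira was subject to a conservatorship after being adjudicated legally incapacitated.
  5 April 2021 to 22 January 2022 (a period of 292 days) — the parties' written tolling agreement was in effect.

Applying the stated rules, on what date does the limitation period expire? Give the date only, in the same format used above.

The limitation period began to run on 25 October 2017.
3 years from 25 October 2017 is 25 October 2020.
The automatic bankruptcy stay from 13 December 2018 to 26 March 2019 tolled the period for 103 days, extending the deadline to 5 February 2021.
The written tolling agreement from 5 April 2021 to 22 January 2022 began after the period had already run on 5 February 2021, so it has no tolling effect.
Although the plaintiff's incapacity ran from 6 July 2019 to 26 November 2019, the stated rules do not make that a tolling event, so it is disregarded.
None of the other events listed affects the running of the period under the stated rules.

5 February 2021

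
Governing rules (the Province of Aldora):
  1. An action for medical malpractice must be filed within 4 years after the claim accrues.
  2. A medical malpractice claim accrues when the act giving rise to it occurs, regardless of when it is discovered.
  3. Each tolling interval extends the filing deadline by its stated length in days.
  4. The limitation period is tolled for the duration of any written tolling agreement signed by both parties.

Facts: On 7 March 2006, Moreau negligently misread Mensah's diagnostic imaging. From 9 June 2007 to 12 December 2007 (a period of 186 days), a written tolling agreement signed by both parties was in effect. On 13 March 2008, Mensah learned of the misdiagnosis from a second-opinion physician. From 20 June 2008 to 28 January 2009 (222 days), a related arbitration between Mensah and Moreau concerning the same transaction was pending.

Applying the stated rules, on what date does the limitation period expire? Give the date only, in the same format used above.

Because the rule ties accrual to occurrence, the claim accrued on 7 March 2006, not on the 13 March 2008 discovery date.
Adding the 4 years base period to 7 March 2006 gives a deadline of 7 March 2010, before any tolling.
Because the written tolling agreement ran from 9 June 2007 to 12 December 2007, the deadline is extended by 186 days to 9 September 2010.
Although a pending arbitration ran from 20 June 2008 to 28 January 2009, the stated rules do not make that a tolling event, so it is disregarded.

9 September 2010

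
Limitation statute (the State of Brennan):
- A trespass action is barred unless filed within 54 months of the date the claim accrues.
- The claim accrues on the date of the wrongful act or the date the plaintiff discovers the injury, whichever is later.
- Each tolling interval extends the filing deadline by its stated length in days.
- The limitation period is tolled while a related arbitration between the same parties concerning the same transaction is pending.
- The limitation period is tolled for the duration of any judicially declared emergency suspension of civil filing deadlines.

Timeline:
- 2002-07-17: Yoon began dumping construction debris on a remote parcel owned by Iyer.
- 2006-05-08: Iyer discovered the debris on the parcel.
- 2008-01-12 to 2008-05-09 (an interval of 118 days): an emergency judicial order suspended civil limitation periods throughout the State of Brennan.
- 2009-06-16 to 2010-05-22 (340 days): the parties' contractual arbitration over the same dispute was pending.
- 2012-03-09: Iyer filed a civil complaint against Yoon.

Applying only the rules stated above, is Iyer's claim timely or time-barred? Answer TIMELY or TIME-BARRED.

TIME-BARRED

Because discovery on 2006-05-08 post-dates the 2002-07-17 act, accrual under the later-of rule falls on 2006-05-08.
54 months from 2006-05-08 is 2010-11-08.
The period was tolled for 118 days by the emergency suspension of filing deadlines (2008-01-12 to 2008-05-09), pushing the deadline to 2011-03-06.
The period was tolled for 340 days by the pending related arbitration (2009-06-16 to 2010-05-22), pushing the deadline to 2012-02-09.
The 2012-03-09 filing falls after the 2012-02-09 deadline; the claim is time-barred.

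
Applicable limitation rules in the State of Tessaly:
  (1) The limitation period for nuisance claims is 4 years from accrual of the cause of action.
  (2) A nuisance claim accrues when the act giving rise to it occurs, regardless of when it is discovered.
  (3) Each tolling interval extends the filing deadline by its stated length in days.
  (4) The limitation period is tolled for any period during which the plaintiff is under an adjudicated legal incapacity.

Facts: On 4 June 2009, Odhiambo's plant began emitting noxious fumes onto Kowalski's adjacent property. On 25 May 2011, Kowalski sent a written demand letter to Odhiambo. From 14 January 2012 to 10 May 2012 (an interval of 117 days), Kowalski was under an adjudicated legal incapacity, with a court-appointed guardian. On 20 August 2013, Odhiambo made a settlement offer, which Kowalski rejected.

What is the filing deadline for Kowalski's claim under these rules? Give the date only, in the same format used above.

29 September 2013

The claim accrued on 4 June 2009, when the wrongful act occurred.
4 years from 4 June 2009 is 4 June 2013.
The period was tolled for 117 days by the plaintiff's legal incapacity (14 January 2012 to 10 May 2012), pushing the deadline to 29 September 2013.
None of the other events listed affects the running of the period under the stated rules.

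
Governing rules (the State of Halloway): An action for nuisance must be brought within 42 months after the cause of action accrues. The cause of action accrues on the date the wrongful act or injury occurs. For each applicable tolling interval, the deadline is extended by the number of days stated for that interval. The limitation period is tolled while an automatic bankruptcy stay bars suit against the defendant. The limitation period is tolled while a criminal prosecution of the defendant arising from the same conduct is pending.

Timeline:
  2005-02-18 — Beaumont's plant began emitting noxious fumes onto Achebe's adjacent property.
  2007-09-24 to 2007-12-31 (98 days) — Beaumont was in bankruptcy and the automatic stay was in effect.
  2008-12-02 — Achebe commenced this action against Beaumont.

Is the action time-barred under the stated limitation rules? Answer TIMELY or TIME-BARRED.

The cause of action accrued on 2005-02-18, the date of the act.
The untolled deadline — 42 months after 2005-02-18 — is 2008-08-18.
The automatic bankruptcy stay from 2007-09-24 to 2007-12-31 tolled the period for 98 days, extending the deadline to 2008-11-24.
Achebe filed on 2008-12-02, after the 2008-11-24 deadline, so the action is time-barred.

TIME-BARRED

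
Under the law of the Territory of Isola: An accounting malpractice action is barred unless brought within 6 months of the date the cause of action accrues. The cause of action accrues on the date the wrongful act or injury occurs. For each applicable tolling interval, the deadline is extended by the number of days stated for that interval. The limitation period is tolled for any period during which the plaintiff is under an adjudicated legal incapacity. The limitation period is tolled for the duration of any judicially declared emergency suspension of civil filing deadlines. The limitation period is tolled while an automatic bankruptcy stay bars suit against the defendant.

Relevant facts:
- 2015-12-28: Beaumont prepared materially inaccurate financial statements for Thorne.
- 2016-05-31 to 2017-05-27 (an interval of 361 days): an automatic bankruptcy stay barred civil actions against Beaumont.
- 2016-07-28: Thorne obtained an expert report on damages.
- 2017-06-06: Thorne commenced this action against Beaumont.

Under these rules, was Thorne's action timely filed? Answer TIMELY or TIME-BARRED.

TIMELY

The claim accrued on 2015-12-28, when the wrongful act occurred.
6 months from 2015-12-28 is 2016-06-28.
The period was tolled for 361 days by the automatic bankruptcy stay (2016-05-31 to 2017-05-27), pushing the deadline to 2017-06-24.
The other events in the timeline have no effect on the limitation period under the stated rules.
Thorne filed on 2017-06-06, before the 2017-06-24 deadline, so the action is timely.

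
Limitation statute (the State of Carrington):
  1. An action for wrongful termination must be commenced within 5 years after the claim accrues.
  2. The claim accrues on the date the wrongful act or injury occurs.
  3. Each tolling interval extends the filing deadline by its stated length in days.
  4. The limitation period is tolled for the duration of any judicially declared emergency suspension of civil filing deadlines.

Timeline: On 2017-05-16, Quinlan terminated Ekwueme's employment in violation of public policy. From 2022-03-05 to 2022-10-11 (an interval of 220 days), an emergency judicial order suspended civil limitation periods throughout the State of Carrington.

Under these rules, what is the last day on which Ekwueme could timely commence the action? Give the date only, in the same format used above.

The claim accrued on 2017-05-16, when the wrongful act occurred.
Adding the 5 years base period to 2017-05-16 gives a deadline of 2022-05-16, before any tolling.
The emergency suspension of filing deadlines from 2022-03-05 to 2022-10-11 tolled the period for 220 days, extending the deadline to 2022-12-22.

2022-12-22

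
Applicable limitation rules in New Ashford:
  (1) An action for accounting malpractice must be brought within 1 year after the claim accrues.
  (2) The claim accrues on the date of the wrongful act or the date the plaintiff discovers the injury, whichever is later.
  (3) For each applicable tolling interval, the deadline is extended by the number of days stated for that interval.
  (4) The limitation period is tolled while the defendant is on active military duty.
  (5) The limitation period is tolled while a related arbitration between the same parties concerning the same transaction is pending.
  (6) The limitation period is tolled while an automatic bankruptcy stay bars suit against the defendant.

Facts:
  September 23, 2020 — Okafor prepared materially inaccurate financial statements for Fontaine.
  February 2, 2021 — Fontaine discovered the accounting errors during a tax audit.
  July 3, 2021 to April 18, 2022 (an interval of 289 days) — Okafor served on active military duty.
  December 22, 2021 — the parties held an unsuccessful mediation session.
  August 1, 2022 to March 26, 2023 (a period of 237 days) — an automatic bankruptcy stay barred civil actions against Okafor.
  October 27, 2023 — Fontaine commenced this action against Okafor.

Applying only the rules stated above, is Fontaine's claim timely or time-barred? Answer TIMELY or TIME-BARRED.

The claim accrued on February 2, 2021 — the later of the September 23, 2020 act and the February 2, 2021 discovery.
Adding the 1 year base period to February 2, 2021 gives a deadline of February 2, 2022, before any tolling.
Because the defendant's active military service ran from July 3, 2021 to April 18, 2022, the deadline is extended by 289 days to November 18, 2022.
The period was tolled for 237 days by the automatic bankruptcy stay (August 1, 2022 to March 26, 2023), pushing the deadline to July 13, 2023.
Nothing else in the chronology tolls or restarts the period.
Fontaine filed on October 27, 2023, after the July 13, 2023 deadline, so the action is time-barred.

TIME-BARRED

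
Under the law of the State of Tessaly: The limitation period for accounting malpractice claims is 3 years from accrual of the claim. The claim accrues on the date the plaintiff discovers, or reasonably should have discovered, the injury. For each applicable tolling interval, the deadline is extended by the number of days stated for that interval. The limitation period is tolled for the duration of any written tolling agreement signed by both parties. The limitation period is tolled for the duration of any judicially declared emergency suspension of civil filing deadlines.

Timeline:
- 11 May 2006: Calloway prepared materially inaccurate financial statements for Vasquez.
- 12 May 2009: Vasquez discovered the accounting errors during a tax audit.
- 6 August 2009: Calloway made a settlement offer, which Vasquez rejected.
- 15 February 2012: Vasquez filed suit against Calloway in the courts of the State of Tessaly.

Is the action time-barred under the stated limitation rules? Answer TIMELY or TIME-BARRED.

Under the discovery rule, the claim accrued on 12 May 2009, when Vasquez discovered the injury — not on the 11 May 2006 date of the underlying act.
Adding the 3 years base period to 12 May 2009 gives a deadline of 12 May 2012, before any tolling.
The other events in the timeline have no effect on the limitation period under the stated rules.
Vasquez filed on 15 February 2012, before the 12 May 2012 deadline, so the action is timely.

TIMELY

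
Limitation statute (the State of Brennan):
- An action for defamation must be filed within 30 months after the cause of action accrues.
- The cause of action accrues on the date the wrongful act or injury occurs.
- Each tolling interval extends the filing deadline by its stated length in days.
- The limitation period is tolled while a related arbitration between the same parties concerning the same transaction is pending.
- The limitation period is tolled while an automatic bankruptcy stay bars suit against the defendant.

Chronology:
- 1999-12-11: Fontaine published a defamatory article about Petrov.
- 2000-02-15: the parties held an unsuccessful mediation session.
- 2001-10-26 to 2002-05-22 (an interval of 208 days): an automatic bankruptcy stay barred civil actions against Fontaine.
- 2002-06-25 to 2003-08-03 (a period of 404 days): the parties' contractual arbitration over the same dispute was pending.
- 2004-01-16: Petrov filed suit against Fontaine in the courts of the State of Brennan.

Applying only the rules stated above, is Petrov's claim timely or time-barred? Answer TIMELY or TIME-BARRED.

TIMELY

The limitation period began to run on 1999-12-11.
The untolled deadline — 30 months after 1999-12-11 — is 2002-06-11.
Because the automatic bankruptcy stay ran from 2001-10-26 to 2002-05-22, the deadline is extended by 208 days to 2003-01-05.
Because the pending related arbitration ran from 2002-06-25 to 2003-08-03, the deadline is extended by 404 days to 2004-02-13.
None of the other events listed affects the running of the period under the stated rules.
Filing on 2004-01-16 beat the 2004-02-13 deadline — the action is timely.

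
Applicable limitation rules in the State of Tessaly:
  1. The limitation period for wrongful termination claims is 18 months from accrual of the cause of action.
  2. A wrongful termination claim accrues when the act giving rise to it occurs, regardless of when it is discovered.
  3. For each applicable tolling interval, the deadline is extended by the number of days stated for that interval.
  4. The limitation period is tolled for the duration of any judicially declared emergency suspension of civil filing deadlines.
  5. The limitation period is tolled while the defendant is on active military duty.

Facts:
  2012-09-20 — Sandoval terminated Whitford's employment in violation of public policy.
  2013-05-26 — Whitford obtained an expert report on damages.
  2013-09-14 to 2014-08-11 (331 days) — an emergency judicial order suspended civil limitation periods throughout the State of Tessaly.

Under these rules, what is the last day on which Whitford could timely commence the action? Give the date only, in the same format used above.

The cause of action accrued on 2012-09-20, the date of the act.
The untolled deadline — 18 months after 2012-09-20 — is 2014-03-20.
The period was tolled for 331 days by the emergency suspension of filing deadlines (2013-09-14 to 2014-08-11), pushing the deadline to 2015-02-14.
None of the other events listed affects the running of the period under the stated rules.

2015-02-14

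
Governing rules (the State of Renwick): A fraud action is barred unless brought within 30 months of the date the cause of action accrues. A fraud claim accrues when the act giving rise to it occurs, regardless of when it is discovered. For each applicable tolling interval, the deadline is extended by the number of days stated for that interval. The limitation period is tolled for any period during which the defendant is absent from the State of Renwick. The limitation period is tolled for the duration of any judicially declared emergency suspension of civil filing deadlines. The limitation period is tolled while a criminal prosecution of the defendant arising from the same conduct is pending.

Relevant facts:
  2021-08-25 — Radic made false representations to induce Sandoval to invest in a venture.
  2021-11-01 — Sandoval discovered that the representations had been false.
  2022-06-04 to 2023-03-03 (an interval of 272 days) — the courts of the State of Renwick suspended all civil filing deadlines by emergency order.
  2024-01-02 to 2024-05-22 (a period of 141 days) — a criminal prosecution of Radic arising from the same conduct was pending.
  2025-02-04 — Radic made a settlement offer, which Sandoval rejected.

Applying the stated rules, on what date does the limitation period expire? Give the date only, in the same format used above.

Because the rule ties accrual to occurrence, the claim accrued on 2021-08-25, not on the 2021-11-01 discovery date.
Adding the 30 months base period to 2021-08-25 gives a deadline of 2024-02-25, before any tolling.
The period was tolled for 272 days by the emergency suspension of filing deadlines (2022-06-04 to 2023-03-03), pushing the deadline to 2024-11-23.
The pending criminal prosecution from 2024-01-02 to 2024-05-22 tolled the period for 141 days, extending the deadline to 2025-04-13.
None of the other events listed affects the running of the period under the stated rules.

2025-04-13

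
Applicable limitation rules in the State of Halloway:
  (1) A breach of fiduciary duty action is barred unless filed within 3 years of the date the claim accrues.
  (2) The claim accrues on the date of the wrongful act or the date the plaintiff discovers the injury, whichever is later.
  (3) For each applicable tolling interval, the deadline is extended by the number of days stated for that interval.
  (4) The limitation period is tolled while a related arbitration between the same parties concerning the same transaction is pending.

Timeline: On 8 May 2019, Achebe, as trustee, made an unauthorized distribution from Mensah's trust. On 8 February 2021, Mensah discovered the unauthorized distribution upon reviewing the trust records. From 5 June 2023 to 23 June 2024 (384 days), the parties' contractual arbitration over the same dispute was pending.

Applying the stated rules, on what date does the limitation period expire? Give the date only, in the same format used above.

26 February 2025

The claim accrued on 8 February 2021 — the later of the 8 May 2019 act and the 8 February 2021 discovery.
3 years from 8 February 2021 is 8 February 2024.
The period was tolled for 384 days by the pending related arbitration (5 June 2023 to 23 June 2024), pushing the deadline to 26 February 2025.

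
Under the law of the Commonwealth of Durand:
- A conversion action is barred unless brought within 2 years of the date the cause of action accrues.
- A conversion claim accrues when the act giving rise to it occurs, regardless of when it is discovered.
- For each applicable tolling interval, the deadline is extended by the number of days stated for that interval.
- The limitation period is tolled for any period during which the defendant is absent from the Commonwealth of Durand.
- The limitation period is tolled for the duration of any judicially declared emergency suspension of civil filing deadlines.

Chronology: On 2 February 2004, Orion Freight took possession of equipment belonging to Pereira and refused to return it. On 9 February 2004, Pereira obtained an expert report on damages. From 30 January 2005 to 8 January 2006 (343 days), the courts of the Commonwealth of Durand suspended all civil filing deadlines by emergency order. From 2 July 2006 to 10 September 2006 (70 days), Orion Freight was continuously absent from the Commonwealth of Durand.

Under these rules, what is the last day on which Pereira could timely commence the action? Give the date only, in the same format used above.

22 March 2007

The limitation period began to run on 2 February 2004.
2 years from 2 February 2004 is 2 February 2006.
The emergency suspension of filing deadlines from 30 January 2005 to 8 January 2006 tolled the period for 343 days, extending the deadline to 11 January 2007.
The defendant's absence from the jurisdiction from 2 July 2006 to 10 September 2006 tolled the period for 70 days, extending the deadline to 22 March 2007.
None of the other events listed affects the running of the period under the stated rules.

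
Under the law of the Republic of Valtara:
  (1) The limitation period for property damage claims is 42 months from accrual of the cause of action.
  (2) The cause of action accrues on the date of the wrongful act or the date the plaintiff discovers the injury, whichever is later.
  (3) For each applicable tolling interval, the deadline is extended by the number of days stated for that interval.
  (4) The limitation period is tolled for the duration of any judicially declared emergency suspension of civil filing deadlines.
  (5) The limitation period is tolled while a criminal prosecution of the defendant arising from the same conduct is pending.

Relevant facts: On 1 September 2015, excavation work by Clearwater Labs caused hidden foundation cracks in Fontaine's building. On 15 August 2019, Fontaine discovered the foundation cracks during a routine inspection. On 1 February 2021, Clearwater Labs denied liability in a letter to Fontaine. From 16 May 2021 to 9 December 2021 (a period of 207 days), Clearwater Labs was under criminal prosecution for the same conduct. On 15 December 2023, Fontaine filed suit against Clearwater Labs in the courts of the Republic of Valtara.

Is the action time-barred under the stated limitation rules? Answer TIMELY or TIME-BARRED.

TIME-BARRED

The claim accrued on 15 August 2019 — the later of the 1 September 2015 act and the 15 August 2019 discovery.
Adding the 42 months base period to 15 August 2019 gives a deadline of 15 February 2023, before any tolling.
The pending criminal prosecution from 16 May 2021 to 9 December 2021 tolled the period for 207 days, extending the deadline to 10 September 2023.
None of the other events listed affects the running of the period under the stated rules.
Filing on 15 December 2023 missed the 10 September 2023 deadline — the action is time-barred.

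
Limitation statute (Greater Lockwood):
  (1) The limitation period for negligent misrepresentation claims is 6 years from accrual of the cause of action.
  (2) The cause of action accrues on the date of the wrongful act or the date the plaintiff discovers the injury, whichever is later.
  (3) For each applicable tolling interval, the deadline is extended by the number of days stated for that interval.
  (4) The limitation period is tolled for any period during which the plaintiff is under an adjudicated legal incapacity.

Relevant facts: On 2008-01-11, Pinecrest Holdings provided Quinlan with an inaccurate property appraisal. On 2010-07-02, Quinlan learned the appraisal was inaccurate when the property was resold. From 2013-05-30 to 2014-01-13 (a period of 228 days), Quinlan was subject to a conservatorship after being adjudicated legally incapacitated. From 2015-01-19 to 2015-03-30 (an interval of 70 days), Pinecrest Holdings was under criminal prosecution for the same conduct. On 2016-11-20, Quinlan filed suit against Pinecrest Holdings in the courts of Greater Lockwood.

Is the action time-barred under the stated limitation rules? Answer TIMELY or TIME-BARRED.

Taking the later of the act (2008-01-11) and discovery (2010-07-02), the claim accrued on 2010-07-02.
The untolled deadline — 6 years after 2010-07-02 — is 2016-07-02.
Because the plaintiff's legal incapacity ran from 2013-05-30 to 2014-01-13, the deadline is extended by 228 days to 2017-02-15.
The pending criminal prosecution from 2015-01-19 to 2015-03-30 does not toll the period, because no stated rule makes a criminal prosecution a tolling event.
Quinlan filed on 2016-11-20, before the 2017-02-15 deadline, so the action is timely.

TIMELY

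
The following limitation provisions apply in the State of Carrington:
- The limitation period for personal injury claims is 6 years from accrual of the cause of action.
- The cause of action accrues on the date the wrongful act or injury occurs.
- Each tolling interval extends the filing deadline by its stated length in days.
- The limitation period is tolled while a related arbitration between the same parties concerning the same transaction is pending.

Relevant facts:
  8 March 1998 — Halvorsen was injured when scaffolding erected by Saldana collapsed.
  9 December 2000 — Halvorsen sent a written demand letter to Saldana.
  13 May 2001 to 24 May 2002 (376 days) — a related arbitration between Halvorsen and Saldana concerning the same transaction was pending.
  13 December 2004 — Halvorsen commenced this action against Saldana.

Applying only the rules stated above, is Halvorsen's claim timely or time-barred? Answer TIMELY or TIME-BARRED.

The limitation period began to run on 8 March 1998.
Adding the 6 years base period to 8 March 1998 gives a deadline of 8 March 2004, before any tolling.
Because the pending related arbitration ran from 13 May 2001 to 24 May 2002, the deadline is extended by 376 days to 19 March 2005.
Nothing else in the chronology tolls or restarts the period.
The 13 December 2004 filing precedes the 19 March 2005 deadline; the claim is timely.

TIMELY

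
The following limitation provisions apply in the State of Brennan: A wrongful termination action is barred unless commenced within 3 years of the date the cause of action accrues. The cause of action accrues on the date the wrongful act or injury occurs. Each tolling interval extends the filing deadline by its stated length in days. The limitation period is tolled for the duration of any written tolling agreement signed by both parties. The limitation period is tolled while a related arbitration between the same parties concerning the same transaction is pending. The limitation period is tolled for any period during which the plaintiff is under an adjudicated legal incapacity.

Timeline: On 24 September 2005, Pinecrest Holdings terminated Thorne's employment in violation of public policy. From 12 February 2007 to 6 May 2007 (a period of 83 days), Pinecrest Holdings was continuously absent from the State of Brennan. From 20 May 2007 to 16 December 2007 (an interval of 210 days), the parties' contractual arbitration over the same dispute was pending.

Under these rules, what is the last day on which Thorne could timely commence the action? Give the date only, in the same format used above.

22 April 2009

The limitation period began to run on 24 September 2005.
Adding the 3 years base period to 24 September 2005 gives a deadline of 24 September 2008, before any tolling.
Because the pending related arbitration ran from 20 May 2007 to 16 December 2007, the deadline is extended by 210 days to 22 April 2009.
No stated provision tolls the period for the defendant's absence, so the interval from 12 February 2007 to 6 May 2007 has no effect on the deadline.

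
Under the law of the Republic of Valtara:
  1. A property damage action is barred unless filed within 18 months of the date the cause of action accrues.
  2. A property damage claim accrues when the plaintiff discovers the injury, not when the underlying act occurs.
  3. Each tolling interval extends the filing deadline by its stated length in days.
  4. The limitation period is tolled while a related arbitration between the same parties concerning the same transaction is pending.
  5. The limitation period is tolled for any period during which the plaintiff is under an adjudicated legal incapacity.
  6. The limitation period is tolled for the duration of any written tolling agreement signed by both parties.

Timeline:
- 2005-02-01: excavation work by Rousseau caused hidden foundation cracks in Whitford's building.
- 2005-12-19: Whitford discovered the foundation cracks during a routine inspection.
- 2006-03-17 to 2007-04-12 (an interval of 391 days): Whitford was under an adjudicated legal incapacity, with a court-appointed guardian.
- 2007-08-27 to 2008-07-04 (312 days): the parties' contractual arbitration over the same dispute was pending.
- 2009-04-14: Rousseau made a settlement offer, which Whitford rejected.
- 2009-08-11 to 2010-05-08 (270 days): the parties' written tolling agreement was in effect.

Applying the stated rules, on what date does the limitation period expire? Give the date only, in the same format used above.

2009-05-22

Accrual is tied to discovery, so the period began on 2005-12-19 rather than on 2005-02-01 when the act occurred.
The untolled deadline — 18 months after 2005-12-19 — is 2007-06-19.
The plaintiff's legal incapacity from 2006-03-17 to 2007-04-12 tolled the period for 391 days, extending the deadline to 2008-07-14.
The pending related arbitration from 2007-08-27 to 2008-07-04 tolled the period for 312 days, extending the deadline to 2009-05-22.
The written tolling agreement from 2009-08-11 to 2010-05-08 began after the period had already run on 2009-05-22, so it has no tolling effect.
The other events in the timeline have no effect on the limitation period under the stated rules.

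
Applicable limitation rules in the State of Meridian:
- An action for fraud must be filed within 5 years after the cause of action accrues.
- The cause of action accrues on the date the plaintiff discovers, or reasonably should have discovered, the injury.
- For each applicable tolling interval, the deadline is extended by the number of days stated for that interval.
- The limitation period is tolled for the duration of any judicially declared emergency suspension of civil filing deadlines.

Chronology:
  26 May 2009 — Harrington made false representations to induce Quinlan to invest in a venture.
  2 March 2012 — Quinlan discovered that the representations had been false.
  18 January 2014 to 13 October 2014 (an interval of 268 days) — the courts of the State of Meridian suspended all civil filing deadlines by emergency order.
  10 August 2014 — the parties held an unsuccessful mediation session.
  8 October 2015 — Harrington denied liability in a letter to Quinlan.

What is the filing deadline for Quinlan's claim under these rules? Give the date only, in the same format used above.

Accrual is tied to discovery, so the period began on 2 March 2012 rather than on 26 May 2009 when the act occurred.
5 years from 2 March 2012 is 2 March 2017.
Because the emergency suspension of filing deadlines ran from 18 January 2014 to 13 October 2014, the deadline is extended by 268 days to 25 November 2017.
The other events in the timeline have no effect on the limitation period under the stated rules.

25 November 2017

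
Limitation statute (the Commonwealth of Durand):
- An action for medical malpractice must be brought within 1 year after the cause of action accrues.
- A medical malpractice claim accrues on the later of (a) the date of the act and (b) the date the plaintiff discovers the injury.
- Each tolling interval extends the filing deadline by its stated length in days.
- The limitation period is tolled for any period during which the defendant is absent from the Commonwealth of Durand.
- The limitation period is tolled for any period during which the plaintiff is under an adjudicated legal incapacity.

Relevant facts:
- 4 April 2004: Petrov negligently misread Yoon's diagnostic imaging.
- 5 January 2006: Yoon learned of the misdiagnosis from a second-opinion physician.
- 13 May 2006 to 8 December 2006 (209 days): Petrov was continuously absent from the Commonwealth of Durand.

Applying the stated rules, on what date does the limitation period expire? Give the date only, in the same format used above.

The claim accrued on 5 January 2006 — the later of the 4 April 2004 act and the 5 January 2006 discovery.
1 year from 5 January 2006 is 5 January 2007.
The period was tolled for 209 days by the defendant's absence from the jurisdiction (13 May 2006 to 8 December 2006), pushing the deadline to 2 August 2007.

2 August 2007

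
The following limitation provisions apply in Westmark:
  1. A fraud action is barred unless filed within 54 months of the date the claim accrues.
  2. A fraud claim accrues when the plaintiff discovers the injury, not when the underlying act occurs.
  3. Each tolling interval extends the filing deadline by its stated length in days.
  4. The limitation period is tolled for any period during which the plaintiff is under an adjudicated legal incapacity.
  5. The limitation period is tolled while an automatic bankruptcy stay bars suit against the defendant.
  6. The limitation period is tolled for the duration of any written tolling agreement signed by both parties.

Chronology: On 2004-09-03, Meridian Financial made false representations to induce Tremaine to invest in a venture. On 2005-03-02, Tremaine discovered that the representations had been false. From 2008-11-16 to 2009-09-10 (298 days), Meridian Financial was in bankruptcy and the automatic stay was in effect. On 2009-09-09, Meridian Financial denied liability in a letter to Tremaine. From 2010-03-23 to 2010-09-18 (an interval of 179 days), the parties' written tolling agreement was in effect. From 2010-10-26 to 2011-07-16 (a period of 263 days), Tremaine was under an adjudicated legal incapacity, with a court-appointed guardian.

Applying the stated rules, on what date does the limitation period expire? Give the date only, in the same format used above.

2011-09-12

Under the discovery rule, the claim accrued on 2005-03-02, when Tremaine discovered the injury — not on the 2004-09-03 date of the underlying act.
54 months from 2005-03-02 is 2009-09-02.
Because the automatic bankruptcy stay ran from 2008-11-16 to 2009-09-10, the deadline is extended by 298 days to 2010-06-27.
Because the written tolling agreement ran from 2010-03-23 to 2010-09-18, the deadline is extended by 179 days to 2010-12-23.
The plaintiff's legal incapacity from 2010-10-26 to 2011-07-16 tolled the period for 263 days, extending the deadline to 2011-09-12.
Nothing else in the chronology tolls or restarts the period.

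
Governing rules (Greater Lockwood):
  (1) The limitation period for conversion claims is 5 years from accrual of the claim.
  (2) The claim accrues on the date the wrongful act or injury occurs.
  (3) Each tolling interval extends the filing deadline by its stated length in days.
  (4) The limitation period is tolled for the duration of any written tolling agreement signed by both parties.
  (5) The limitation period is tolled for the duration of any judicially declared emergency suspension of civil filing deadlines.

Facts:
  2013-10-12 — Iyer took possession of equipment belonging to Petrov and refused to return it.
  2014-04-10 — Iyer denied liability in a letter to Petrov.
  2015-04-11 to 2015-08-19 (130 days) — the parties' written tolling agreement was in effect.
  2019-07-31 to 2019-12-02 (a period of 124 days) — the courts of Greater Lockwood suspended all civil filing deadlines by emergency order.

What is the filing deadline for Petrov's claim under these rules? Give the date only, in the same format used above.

The limitation period began to run on 2013-10-12.
Adding the 5 years base period to 2013-10-12 gives a deadline of 2018-10-12, before any tolling.
Because the written tolling agreement ran from 2015-04-11 to 2015-08-19, the deadline is extended by 130 days to 2019-02-19.
The emergency suspension of filing deadlines starting 2019-07-31 came too late — the period had run on 2019-02-19 — and so does not extend the deadline.
Nothing else in the chronology tolls or restarts the period.

2019-02-19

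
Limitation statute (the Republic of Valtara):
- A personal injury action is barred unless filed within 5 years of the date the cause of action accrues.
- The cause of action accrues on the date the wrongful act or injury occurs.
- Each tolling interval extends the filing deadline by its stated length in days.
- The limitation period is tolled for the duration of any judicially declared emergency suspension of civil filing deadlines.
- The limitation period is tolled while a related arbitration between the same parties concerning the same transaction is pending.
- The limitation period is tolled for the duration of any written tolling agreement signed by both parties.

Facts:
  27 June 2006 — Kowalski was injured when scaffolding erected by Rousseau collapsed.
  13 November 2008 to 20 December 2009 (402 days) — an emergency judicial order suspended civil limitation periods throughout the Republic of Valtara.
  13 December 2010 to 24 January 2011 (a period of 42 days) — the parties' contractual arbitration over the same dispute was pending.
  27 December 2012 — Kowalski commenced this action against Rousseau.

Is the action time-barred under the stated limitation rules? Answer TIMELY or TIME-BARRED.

TIME-BARRED

The claim accrued on 27 June 2006, when the wrongful act occurred.
Adding the 5 years base period to 27 June 2006 gives a deadline of 27 June 2011, before any tolling.
Because the emergency suspension of filing deadlines ran from 13 November 2008 to 20 December 2009, the deadline is extended by 402 days to 2 August 2012.
The period was tolled for 42 days by the pending related arbitration (13 December 2010 to 24 January 2011), pushing the deadline to 13 September 2012.
The 27 December 2012 filing falls after the 13 September 2012 deadline; the claim is time-barred.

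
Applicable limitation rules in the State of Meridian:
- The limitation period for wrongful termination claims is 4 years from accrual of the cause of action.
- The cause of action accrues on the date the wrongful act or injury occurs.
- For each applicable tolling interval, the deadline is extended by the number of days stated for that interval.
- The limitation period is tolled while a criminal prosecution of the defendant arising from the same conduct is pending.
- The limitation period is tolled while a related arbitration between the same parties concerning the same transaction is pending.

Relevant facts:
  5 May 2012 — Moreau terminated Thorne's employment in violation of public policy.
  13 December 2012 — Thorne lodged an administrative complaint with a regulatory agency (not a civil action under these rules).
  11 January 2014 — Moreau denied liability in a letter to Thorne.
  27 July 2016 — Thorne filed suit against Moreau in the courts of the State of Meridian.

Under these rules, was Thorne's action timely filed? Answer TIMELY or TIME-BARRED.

The limitation period began to run on 5 May 2012.
Adding the 4 years base period to 5 May 2012 gives a deadline of 5 May 2016, before any tolling.
The other events in the timeline have no effect on the limitation period under the stated rules.
The 27 July 2016 filing falls after the 5 May 2016 deadline; the claim is time-barred.

TIME-BARRED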